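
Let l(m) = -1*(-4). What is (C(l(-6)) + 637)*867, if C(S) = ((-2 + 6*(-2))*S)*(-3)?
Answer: 697935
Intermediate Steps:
l(m) = 4
C(S) = 42*S (C(S) = ((-2 - 12)*S)*(-3) = -14*S*(-3) = 42*S)
(C(l(-6)) + 637)*867 = (42*4 + 637)*867 = (168 + 637)*867 = 805*867 = 697935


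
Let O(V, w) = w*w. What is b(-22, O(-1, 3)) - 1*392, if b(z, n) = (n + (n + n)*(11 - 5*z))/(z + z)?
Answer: -19435/44 ≈ -441.70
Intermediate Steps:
O(V, w) = w**2
b(z, n) = (n + 2*n*(11 - 5*z))/(2*z) (b(z, n) = (n + (2*n)*(11 - 5*z))/((2*z)) = (n + 2*n*(11 - 5*z))*(1/(2*z)) = (n + 2*n*(11 - 5*z))/(2*z))
b(-22, O(-1, 3)) - 1*392 = (1/2)*3**2*(23 - 10*(-22))/(-22) - 1*392 = (1/2)*9*(-1/22)*(23 + 220) - 392 = (1/2)*9*(-1/22)*243 - 392 = -2187/44 - 392 = -19435/44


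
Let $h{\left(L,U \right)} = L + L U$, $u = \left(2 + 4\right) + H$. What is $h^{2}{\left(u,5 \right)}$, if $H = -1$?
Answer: $900$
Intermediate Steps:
$u = 5$ ($u = \left(2 + 4\right) - 1 = 6 - 1 = 5$)
$h^{2}{\left(u,5 \right)} = \left(5 \left(1 + 5\right)\right)^{2} = \left(5 \cdot 6\right)^{2} = 30^{2} = 900$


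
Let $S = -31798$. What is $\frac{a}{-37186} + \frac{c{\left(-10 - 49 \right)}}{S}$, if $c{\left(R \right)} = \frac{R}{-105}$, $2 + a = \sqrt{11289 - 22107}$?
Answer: $\frac{2241803}{62078122470} - \frac{3 i \sqrt{1202}}{37186} \approx 3.6113 \cdot 10^{-5} - 0.002797 i$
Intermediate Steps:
$a = -2 + 3 i \sqrt{1202}$ ($a = -2 + \sqrt{11289 - 22107} = -2 + \sqrt{-10818} = -2 + 3 i \sqrt{1202} \approx -2.0 + 104.01 i$)
$c{\left(R \right)} = - \frac{R}{105}$ ($c{\left(R \right)} = R \left(- \frac{1}{105}\right) = - \frac{R}{105}$)
$\frac{a}{-37186} + \frac{c{\left(-10 - 49 \right)}}{S} = \frac{-2 + 3 i \sqrt{1202}}{-37186} + \frac{\left(- \frac{1}{105}\right) \left(-10 - 49\right)}{-31798} = \left(-2 + 3 i \sqrt{1202}\right) \left(- \frac{1}{37186}\right) + \left(- \frac{1}{105}\right) \left(-59\right) \left(- \frac{1}{31798}\right) = \left(\frac{1}{18593} - \frac{3 i \sqrt{1202}}{37186}\right) + \frac{59}{105} \left(- \frac{1}{31798}\right) = \left(\frac{1}{18593} - \frac{3 i \sqrt{1202}}{37186}\right) - \frac{59}{3338790} = \frac{2241803}{62078122470} - \frac{3 i \sqrt{1202}}{37186}$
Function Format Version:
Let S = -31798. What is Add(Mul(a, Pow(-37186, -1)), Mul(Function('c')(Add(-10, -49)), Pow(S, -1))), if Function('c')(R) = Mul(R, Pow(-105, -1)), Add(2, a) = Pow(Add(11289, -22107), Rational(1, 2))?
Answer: Add(Rational(2241803, 62078122470), Mul(Rational(-3, 37186), I, Pow(1202, Rational(1, 2)))) ≈ Add(3.6113e-5, Mul(-0.0027970, I))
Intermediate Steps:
a = Add(-2, Mul(3, I, Pow(1202, Rational(1, 2)))) (a = Add(-2, Pow(Add(11289, -22107), Rational(1, 2))) = Add(-2, Pow(-10818, Rational(1, 2))) = Add(-2, Mul(3, I, Pow(1202, Rational(1, 2)))) ≈ Add(-2.0000, Mul(104.01, I)))
Function('c')(R) = Mul(Rational(-1, 105), R) (Function('c')(R) = Mul(R, Rational(-1, 105)) = Mul(Rational(-1, 105), R))
Add(Mul(a, Pow(-37186, -1)), Mul(Function('c')(Add(-10, -49)), Pow(S, -1))) = Add(Mul(Add(-2, Mul(3, I, Pow(1202, Rational(1, 2)))), Pow(-37186, -1)), Mul(Mul(Rational(-1, 105), Add(-10, -49)), Pow(-31798, -1))) = Add(Mul(Add(-2, Mul(3, I, Pow(1202, Rational(1, 2)))), Rational(-1, 37186)), Mul(Mul(Rational(-1, 105), -59), Rational(-1, 31798))) = Add(Add(Rational(1, 18593), Mul(Rational(-3, 37186), I, Pow(1202, Rational(1, 2)))), Mul(Rational(59, 105), Rational(-1, 31798))) = Add(Add(Rational(1, 18593), Mul(Rational(-3, 37186), I, Pow(1202, Rational(1, 2)))), Rational(-59, 3338790)) = Add(Rational(2241803, 62078122470), Mul(Rational(-3, 37186), I, Pow(1202, Rational(1, 2))))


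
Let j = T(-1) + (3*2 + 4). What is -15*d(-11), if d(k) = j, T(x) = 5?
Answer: -225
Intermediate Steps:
j = 15 (j = 5 + (3*2 + 4) = 5 + (6 + 4) = 5 + 10 = 15)
d(k) = 15
-15*d(-11) = -15*15 = -225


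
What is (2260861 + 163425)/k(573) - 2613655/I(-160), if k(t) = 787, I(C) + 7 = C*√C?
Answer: 9944392871409/3223590563 - 1672739200*I*√10/4096049 ≈ 3084.9 - 1291.4*I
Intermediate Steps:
I(C) = -7 + C^(3/2) (I(C) = -7 + C*√C = -7 + C^(3/2))
(2260861 + 163425)/k(573) - 2613655/I(-160) = (2260861 + 163425)/787 - 2613655/(-7 + (-160)^(3/2)) = 2424286*(1/787) - 2613655/(-7 - 640*I*√10) = 2424286/787 - 2613655/(-7 - 640*I*√10)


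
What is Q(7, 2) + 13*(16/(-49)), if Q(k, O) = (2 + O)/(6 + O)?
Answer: -367/98 ≈ -3.7449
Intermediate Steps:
Q(k, O) = (2 + O)/(6 + O)
Q(7, 2) + 13*(16/(-49)) = (2 + 2)/(6 + 2) + 13*(16/(-49)) = 4/8 + 13*(16*(-1/49)) = (⅛)*4 + 13*(-16/49) = ½ - 208/49 = -367/98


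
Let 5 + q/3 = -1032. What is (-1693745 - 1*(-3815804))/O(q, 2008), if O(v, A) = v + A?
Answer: -2122059/1103 ≈ -1923.9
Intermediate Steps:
q = -3111 (q = -15 + 3*(-1032) = -15 - 3096 = -3111)
O(v, A) = A + v
(-1693745 - 1*(-3815804))/O(q, 2008) = (-1693745 - 1*(-3815804))/(2008 - 3111) = (-1693745 + 3815804)/(-1103) = 2122059*(-1/1103) = -2122059/1103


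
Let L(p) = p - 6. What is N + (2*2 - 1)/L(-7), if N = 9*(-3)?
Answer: -354/13 ≈ -27.231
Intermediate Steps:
L(p) = -6 + p
N = -27
N + (2*2 - 1)/L(-7) = -27 + (2*2 - 1)/(-6 - 7) = -27 + (4 - 1)/(-13) = -27 + 3*(-1/13) = -27 - 3/13 = -354/13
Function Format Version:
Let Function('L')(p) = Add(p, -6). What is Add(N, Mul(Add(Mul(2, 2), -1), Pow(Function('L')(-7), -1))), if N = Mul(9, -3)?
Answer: Rational(-354, 13) ≈ -27.231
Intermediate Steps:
Function('L')(p) = Add(-6, p)
N = -27
Add(N, Mul(Add(Mul(2, 2), -1), Pow(Function('L')(-7), -1))) = Add(-27, Mul(Add(Mul(2, 2), -1), Pow(Add(-6, -7), -1))) = Add(-27, Mul(Add(4, -1), Pow(-13, -1))) = Add(-27, Mul(3, Rational(-1, 13))) = Add(-27, Rational(-3, 13)) = Rational(-354, 13)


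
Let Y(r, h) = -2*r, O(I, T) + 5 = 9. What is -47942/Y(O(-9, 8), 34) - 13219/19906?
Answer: 238556925/39812 ≈ 5992.1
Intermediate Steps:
O(I, T) = 4 (O(I, T) = -5 + 9 = 4)
-47942/Y(O(-9, 8), 34) - 13219/19906 = -47942/((-2*4)) - 13219/19906 = -47942/(-8) - 13219*1/19906 = -47942*(-1/8) - 13219/19906 = 23971/4 - 13219/19906 = 238556925/39812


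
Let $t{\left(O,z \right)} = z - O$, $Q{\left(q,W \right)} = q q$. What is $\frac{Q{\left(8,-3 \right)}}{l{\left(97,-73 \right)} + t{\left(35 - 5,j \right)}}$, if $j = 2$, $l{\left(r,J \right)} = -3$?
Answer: $- \frac{64}{31} \approx -2.0645$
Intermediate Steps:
$Q{\left(q,W \right)} = q^{2}$
$\frac{Q{\left(8,-3 \right)}}{l{\left(97,-73 \right)} + t{\left(35 - 5,j \right)}} = \frac{8^{2}}{-3 + \left(2 - \left(35 - 5\right)\right)} = \frac{1}{-3 + \left(2 - \left(35 - 5\right)\right)} 64 = \frac{1}{-3 + \left(2 - 30\right)} 64 = \frac{1}{-3 - 28} \cdot 64 = \frac{1}{-31} \cdot 64 = \left(- \frac{1}{31}\right) 64 = - \frac{64}{31}$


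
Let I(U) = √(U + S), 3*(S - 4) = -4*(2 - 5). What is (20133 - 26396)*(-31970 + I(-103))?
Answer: 200228110 - 6263*I*√95 ≈ 2.0023e+8 - 61044.0*I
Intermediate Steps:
S = 8 (S = 4 + (-4*(2 - 5))/3 = 4 + (-4*(-3))/3 = 4 + (⅓)*12 = 4 + 4 = 8)
I(U) = √(8 + U) (I(U) = √(U + 8) = √(8 + U))
(20133 - 26396)*(-31970 + I(-103)) = (20133 - 26396)*(-31970 + √(8 - 103)) = -6263*(-31970 + √(-95)) = -6263*(-31970 + I*√95) = 200228110 - 6263*I*√95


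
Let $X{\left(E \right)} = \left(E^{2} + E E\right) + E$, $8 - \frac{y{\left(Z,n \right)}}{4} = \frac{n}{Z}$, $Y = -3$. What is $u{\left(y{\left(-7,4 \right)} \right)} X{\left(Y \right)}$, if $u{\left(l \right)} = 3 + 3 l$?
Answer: $\frac{11115}{7} \approx 1587.9$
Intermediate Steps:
$y{\left(Z,n \right)} = 32 - \frac{4 n}{Z}$ ($y{\left(Z,n \right)} = 32 - 4 \frac{n}{Z} = 32 - \frac{4 n}{Z}$)
$X{\left(E \right)} = E + 2 E^{2}$ ($X{\left(E \right)} = \left(E^{2} + E^{2}\right) + E = 2 E^{2} + E = E + 2 E^{2}$)
$u{\left(y{\left(-7,4 \right)} \right)} X{\left(Y \right)} = \left(3 + 3 \left(32 - \frac{16}{-7}\right)\right) \left(- 3 \left(1 + 2 \left(-3\right)\right)\right) = \left(3 + 3 \left(32 - 16 \left(- \frac{1}{7}\right)\right)\right) \left(- 3 \left(1 - 6\right)\right) = \left(3 + 3 \left(32 + \frac{16}{7}\right)\right) \left(\left(-3\right) \left(-5\right)\right) = \left(3 + 3 \cdot \frac{240}{7}\right) 15 = \left(3 + \frac{720}{7}\right) 15 = \frac{741}{7} \cdot 15 = \frac{11115}{7}$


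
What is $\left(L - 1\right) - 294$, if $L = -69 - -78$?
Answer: $-286$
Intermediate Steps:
$L = 9$ ($L = -69 + 78 = 9$)
$\left(L - 1\right) - 294 = \left(9 - 1\right) - 294 = 8 - 294 = -286$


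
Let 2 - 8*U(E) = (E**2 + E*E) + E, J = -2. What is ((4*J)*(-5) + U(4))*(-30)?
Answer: -2145/2 ≈ -1072.5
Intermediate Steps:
U(E) = 1/4 - E**2/4 - E/8 (U(E) = 1/4 - ((E**2 + E*E) + E)/8 = 1/4 - ((E**2 + E**2) + E)/8 = 1/4 - (2*E**2 + E)/8 = 1/4 - (E + 2*E**2)/8 = 1/4 + (-E**2/4 - E/8) = 1/4 - E**2/4 - E/8)
((4*J)*(-5) + U(4))*(-30) = ((4*(-2))*(-5) + (1/4 - 1/4*4**2 - 1/8*4))*(-30) = (-8*(-5) + (1/4 - 1/4*16 - 1/2))*(-30) = (40 + (1/4 - 4 - 1/2))*(-30) = (40 - 17/4)*(-30) = (143/4)*(-30) = -2145/2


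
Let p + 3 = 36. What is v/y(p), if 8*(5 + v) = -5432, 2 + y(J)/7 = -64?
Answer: 114/77 ≈ 1.4805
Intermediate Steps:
p = 33 (p = -3 + 36 = 33)
y(J) = -462 (y(J) = -14 + 7*(-64) = -14 - 448 = -462)
v = -684 (v = -5 + (1/8)*(-5432) = -5 - 679 = -684)
v/y(p) = -684/(-462) = -684*(-1/462) = 114/77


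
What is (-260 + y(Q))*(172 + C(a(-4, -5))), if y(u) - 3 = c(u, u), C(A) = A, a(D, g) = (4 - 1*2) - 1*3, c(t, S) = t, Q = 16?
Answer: -41211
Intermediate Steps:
a(D, g) = -1 (a(D, g) = (4 - 2) - 3 = 2 - 3 = -1)
y(u) = 3 + u
(-260 + y(Q))*(172 + C(a(-4, -5))) = (-260 + (3 + 16))*(172 - 1) = (-260 + 19)*171 = -241*171 = -41211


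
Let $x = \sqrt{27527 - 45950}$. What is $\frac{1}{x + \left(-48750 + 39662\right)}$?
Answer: $- \frac{9088}{82610167} - \frac{3 i \sqrt{2047}}{82610167} \approx -0.00011001 - 1.643 \cdot 10^{-6} i$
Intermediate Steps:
$x = 3 i \sqrt{2047}$ ($x = \sqrt{-18423} = 3 i \sqrt{2047} \approx 135.73 i$)
$\frac{1}{x + \left(-48750 + 39662\right)} = \frac{1}{3 i \sqrt{2047} + \left(-48750 + 39662\right)} = \frac{1}{3 i \sqrt{2047} - 9088} = \frac{1}{-9088 + 3 i \sqrt{2047}}$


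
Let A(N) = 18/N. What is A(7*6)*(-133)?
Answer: -57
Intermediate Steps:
A(7*6)*(-133) = (18/((7*6)))*(-133) = (18/42)*(-133) = (18*(1/42))*(-133) = (3/7)*(-133) = -57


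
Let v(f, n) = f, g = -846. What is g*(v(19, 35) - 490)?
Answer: 398466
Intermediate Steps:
g*(v(19, 35) - 490) = -846*(19 - 490) = -846*(-471) = 398466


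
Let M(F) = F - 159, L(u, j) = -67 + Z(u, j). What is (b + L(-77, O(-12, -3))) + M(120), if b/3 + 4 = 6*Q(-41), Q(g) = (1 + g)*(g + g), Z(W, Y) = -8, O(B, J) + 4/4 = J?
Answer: 58914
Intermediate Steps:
O(B, J) = -1 + J
L(u, j) = -75 (L(u, j) = -67 - 8 = -75)
Q(g) = 2*g*(1 + g) (Q(g) = (1 + g)*(2*g) = 2*g*(1 + g))
M(F) = -159 + F
b = 59028 (b = -12 + 3*(6*(2*(-41)*(1 - 41))) = -12 + 3*(6*(2*(-41)*(-40))) = -12 + 3*(6*3280) = -12 + 3*19680 = -12 + 59040 = 59028)
(b + L(-77, O(-12, -3))) + M(120) = (59028 - 75) + (-159 + 120) = 58953 - 39 = 58914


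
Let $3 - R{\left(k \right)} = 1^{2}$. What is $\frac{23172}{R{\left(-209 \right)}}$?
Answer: $11586$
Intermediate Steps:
$R{\left(k \right)} = 2$ ($R{\left(k \right)} = 3 - 1^{2} = 3 - 1 = 2$)
$\frac{23172}{R{\left(-209 \right)}} = \frac{23172}{2} = 23172 \cdot \frac{1}{2} = 11586$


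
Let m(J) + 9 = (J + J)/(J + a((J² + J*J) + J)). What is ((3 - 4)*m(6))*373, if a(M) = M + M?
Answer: 89893/27 ≈ 3329.4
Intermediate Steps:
a(M) = 2*M
m(J) = -9 + 2*J/(3*J + 4*J²) (m(J) = -9 + (J + J)/(J + 2*((J² + J*J) + J)) = -9 + (2*J)/(J + 2*((J² + J²) + J)) = -9 + (2*J)/(J + 2*(2*J² + J)) = -9 + (2*J)/(J + 2*(J + 2*J²)) = -9 + (2*J)/(J + (2*J + 4*J²)) = -9 + (2*J)/(3*J + 4*J²) = -9 + 2*J/(3*J + 4*J²))
((3 - 4)*m(6))*373 = ((3 - 4)*((-25 - 36*6)/(3 + 4*6)))*373 = -(-25 - 216)/(3 + 24)*373 = -(-241)/27*373 = -1*(-241/27)*373 = (241/27)*373 = 89893/27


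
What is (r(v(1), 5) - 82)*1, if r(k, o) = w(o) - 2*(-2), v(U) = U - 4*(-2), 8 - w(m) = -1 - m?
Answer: -64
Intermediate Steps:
w(m) = 9 + m (w(m) = 8 - (-1 - m) = 8 + (1 + m) = 9 + m)
v(U) = 8 + U (v(U) = U + 8 = 8 + U)
r(k, o) = 13 + o (r(k, o) = (9 + o) - 2*(-2) = (9 + o) + 4 = 13 + o)
(r(v(1), 5) - 82)*1 = ((13 + 5) - 82)*1 = (18 - 82)*1 = -64*1 = -64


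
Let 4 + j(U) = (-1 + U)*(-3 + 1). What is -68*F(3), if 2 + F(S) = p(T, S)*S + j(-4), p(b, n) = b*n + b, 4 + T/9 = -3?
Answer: 51136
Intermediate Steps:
T = -63 (T = -36 + 9*(-3) = -36 - 27 = -63)
j(U) = -2 - 2*U (j(U) = -4 + (-1 + U)*(-3 + 1) = -4 + (-1 + U)*(-2) = -4 + (2 - 2*U) = -2 - 2*U)
p(b, n) = b + b*n
F(S) = 4 + S*(-63 - 63*S) (F(S) = -2 + ((-63*(1 + S))*S + (-2 - 2*(-4))) = -2 + ((-63 - 63*S)*S + (-2 + 8)) = -2 + (S*(-63 - 63*S) + 6) = -2 + (6 + S*(-63 - 63*S)) = 4 + S*(-63 - 63*S))
-68*F(3) = -68*(4 - 63*3*(1 + 3)) = -68*(4 - 63*3*4) = -68*(4 - 756) = -68*(-752) = 51136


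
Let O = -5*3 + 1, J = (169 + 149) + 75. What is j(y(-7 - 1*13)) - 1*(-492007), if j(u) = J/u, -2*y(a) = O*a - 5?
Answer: 135301139/275 ≈ 4.9200e+5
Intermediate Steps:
J = 393 (J = 318 + 75 = 393)
O = -14 (O = -15 + 1 = -14)
y(a) = 5/2 + 7*a (y(a) = -(-14*a - 5)/2 = -(-5 - 14*a)/2 = 5/2 + 7*a)
j(u) = 393/u
j(y(-7 - 1*13)) - 1*(-492007) = 393/(5/2 + 7*(-7 - 1*13)) - 1*(-492007) = 393/(5/2 + 7*(-7 - 13)) + 492007 = 393/(5/2 + 7*(-20)) + 492007 = 393/(5/2 - 140) + 492007 = 393/(-275/2) + 492007 = 393*(-2/275) + 492007 = -786/275 + 492007 = 135301139/275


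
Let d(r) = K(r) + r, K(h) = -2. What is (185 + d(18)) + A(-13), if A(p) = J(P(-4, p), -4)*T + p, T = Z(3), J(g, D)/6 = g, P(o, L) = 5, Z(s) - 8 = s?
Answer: 518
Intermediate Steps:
Z(s) = 8 + s
J(g, D) = 6*g
T = 11 (T = 8 + 3 = 11)
d(r) = -2 + r
A(p) = 330 + p (A(p) = (6*5)*11 + p = 30*11 + p = 330 + p)
(185 + d(18)) + A(-13) = (185 + (-2 + 18)) + (330 - 13) = (185 + 16) + 317 = 201 + 317 = 518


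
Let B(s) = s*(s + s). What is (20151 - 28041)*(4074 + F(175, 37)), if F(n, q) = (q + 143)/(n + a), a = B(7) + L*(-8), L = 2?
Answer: -8262392220/257 ≈ -3.2149e+7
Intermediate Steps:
B(s) = 2*s**2 (B(s) = s*(2*s) = 2*s**2)
a = 82 (a = 2*7**2 + 2*(-8) = 2*49 - 16 = 98 - 16 = 82)
F(n, q) = (143 + q)/(82 + n) (F(n, q) = (q + 143)/(n + 82) = (143 + q)/(82 + n))
(20151 - 28041)*(4074 + F(175, 37)) = (20151 - 28041)*(4074 + (143 + 37)/(82 + 175)) = -7890*(4074 + 180/257) = -7890*1047198/257 = -8262392220/257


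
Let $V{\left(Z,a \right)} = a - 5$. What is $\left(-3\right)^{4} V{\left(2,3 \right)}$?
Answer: $-162$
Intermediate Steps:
$V{\left(Z,a \right)} = -5 + a$
$\left(-3\right)^{4} V{\left(2,3 \right)} = \left(-3\right)^{4} \left(-5 + 3\right) = 81 \left(-2\right) = -162$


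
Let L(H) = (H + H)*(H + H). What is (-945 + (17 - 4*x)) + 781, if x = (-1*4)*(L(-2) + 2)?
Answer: 141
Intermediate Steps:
L(H) = 4*H**2 (L(H) = (2*H)*(2*H) = 4*H**2)
x = -72 (x = (-1*4)*(4*(-2)**2 + 2) = -4*(4*4 + 2) = -4*(16 + 2) = -4*18 = -72)
(-945 + (17 - 4*x)) + 781 = (-945 + (17 - 4*(-72))) + 781 = (-945 + (17 + 288)) + 781 = (-945 + 305) + 781 = -640 + 781 = 141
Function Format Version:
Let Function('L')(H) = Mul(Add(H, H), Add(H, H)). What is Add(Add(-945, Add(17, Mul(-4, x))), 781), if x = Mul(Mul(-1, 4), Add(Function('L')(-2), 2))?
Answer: 141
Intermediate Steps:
Function('L')(H) = Mul(4, Pow(H, 2)) (Function('L')(H) = Mul(Mul(2, H), Mul(2, H)) = Mul(4, Pow(H, 2)))
x = -72 (x = Mul(Mul(-1, 4), Add(Mul(4, Pow(-2, 2)), 2)) = Mul(-4, Add(Mul(4, 4), 2)) = Mul(-4, Add(16, 2)) = Mul(-4, 18) = -72)
Add(Add(-945, Add(17, Mul(-4, x))), 781) = Add(Add(-945, Add(17, Mul(-4, -72))), 781) = Add(Add(-945, Add(17, 288)), 781) = Add(Add(-945, 305), 781) = Add(-640, 781) = 141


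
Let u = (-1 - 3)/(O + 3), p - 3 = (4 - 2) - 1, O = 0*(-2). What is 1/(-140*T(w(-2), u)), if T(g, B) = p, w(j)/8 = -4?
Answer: -1/560 ≈ -0.0017857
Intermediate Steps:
O = 0
p = 4 (p = 3 + ((4 - 2) - 1) = 3 + (2 - 1) = 3 + 1 = 4)
w(j) = -32 (w(j) = 8*(-4) = -32)
u = -4/3 (u = (-1 - 3)/(0 + 3) = -4/3 ≈ -1.3333)
T(g, B) = 4
1/(-140*T(w(-2), u)) = 1/(-140*4) = 1/(-560) = -1/560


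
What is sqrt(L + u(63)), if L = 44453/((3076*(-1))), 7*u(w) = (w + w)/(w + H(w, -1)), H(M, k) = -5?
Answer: I*sqrt(28131663353)/44602 ≈ 3.7605*I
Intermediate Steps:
u(w) = 2*w/(7*(-5 + w)) (u(w) = ((w + w)/(w - 5))/7 = ((2*w)/(-5 + w))/7 = (2*w/(-5 + w))/7 = 2*w/(7*(-5 + w)))
L = -44453/3076 (L = 44453/(-3076) = 44453*(-1/3076) = -44453/3076 ≈ -14.452)
sqrt(L + u(63)) = sqrt(-44453/3076 + (2/7)*63/(-5 + 63)) = sqrt(-44453/3076 + (2/7)*63/58) = sqrt(-44453/3076 + (2/7)*63*(1/58)) = sqrt(-44453/3076 + 9/29) = sqrt(-1261453/89204) = I*sqrt(28131663353)/44602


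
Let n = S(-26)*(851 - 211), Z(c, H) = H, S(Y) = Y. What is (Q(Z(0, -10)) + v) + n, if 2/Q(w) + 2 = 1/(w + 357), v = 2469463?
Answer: 1699805645/693 ≈ 2.4528e+6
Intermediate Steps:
Q(w) = 2/(-2 + 1/(357 + w)) (Q(w) = 2/(-2 + 1/(w + 357)) = 2/(-2 + 1/(357 + w)))
n = -16640 (n = -26*(851 - 211) = -26*640 = -16640)
(Q(Z(0, -10)) + v) + n = (2*(-357 - 1*(-10))/(713 + 2*(-10)) + 2469463) - 16640 = (2*(-357 + 10)/(713 - 20) + 2469463) - 16640 = (2*(-347)/693 + 2469463) - 16640 = (2*(1/693)*(-347) + 2469463) - 16640 = (-694/693 + 2469463) - 16640 = 1711337165/693 - 16640 = 1699805645/693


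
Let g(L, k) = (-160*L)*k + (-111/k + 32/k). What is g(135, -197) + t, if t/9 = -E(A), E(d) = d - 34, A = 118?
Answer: 838125547/197 ≈ 4.2544e+6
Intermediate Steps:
g(L, k) = -79/k - 160*L*k (g(L, k) = -160*L*k - 79/k = -79/k - 160*L*k)
E(d) = -34 + d
t = -756 (t = 9*(-(-34 + 118)) = 9*(-1*84) = 9*(-84) = -756)
g(135, -197) + t = (-79/(-197) - 160*135*(-197)) - 756 = (-79*(-1/197) + 4255200) - 756 = (79/197 + 4255200) - 756 = 838274479/197 - 756 = 838125547/197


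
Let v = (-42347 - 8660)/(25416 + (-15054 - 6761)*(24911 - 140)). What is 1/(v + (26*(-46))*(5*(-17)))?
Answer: 540353949/54932382506347 ≈ 9.8367e-6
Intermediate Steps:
v = 51007/540353949 (v = -51007/(25416 - 21815*24771) = -51007/(25416 - 540379365) = -51007/(-540353949) = -51007*(-1/540353949) = 51007/540353949 ≈ 9.4395e-5)
1/(v + (26*(-46))*(5*(-17))) = 1/(51007/540353949 + (26*(-46))*(5*(-17))) = 1/(51007/540353949 - 1196*(-85)) = 1/(51007/540353949 + 101660) = 1/(54932382506347/540353949) = 540353949/54932382506347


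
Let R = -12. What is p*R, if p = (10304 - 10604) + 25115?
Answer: -297780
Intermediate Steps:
p = 24815 (p = -300 + 25115 = 24815)
p*R = 24815*(-12) = -297780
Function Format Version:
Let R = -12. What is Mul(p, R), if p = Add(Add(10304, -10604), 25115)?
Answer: -297780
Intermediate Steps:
p = 24815 (p = Add(-300, 25115) = 24815)
Mul(p, R) = Mul(24815, -12) = -297780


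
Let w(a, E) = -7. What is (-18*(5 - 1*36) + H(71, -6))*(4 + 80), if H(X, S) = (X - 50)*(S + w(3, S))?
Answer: 23940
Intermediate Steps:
H(X, S) = (-50 + X)*(-7 + S) (H(X, S) = (X - 50)*(S - 7) = (-50 + X)*(-7 + S))
(-18*(5 - 1*36) + H(71, -6))*(4 + 80) = (-18*(5 - 1*36) + (350 - 50*(-6) - 7*71 - 6*71))*(4 + 80) = (-18*(5 - 36) + (350 + 300 - 497 - 426))*84 = (-18*(-31) - 273)*84 = (558 - 273)*84 = 285*84 = 23940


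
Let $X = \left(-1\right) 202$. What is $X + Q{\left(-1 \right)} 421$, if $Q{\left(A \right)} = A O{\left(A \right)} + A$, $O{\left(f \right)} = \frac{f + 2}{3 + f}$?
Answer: $- \frac{1667}{2} \approx -833.5$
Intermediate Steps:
$O{\left(f \right)} = \frac{2 + f}{3 + f}$
$X = -202$
$Q{\left(A \right)} = A + \frac{A \left(2 + A\right)}{3 + A}$ ($Q{\left(A \right)} = A \frac{2 + A}{3 + A} + A = \frac{A \left(2 + A\right)}{3 + A} + A = A + \frac{A \left(2 + A\right)}{3 + A}$)
$X + Q{\left(-1 \right)} 421 = -202 + - \frac{5 + 2 \left(-1\right)}{3 - 1} \cdot 421 = -202 + - \frac{5 - 2}{2} \cdot 421 = -202 + \left(-1\right) \frac{1}{2} \cdot 3 \cdot 421 = -202 - \frac{1263}{2} = - \frac{1667}{2}$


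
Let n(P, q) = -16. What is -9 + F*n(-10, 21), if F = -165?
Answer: 2631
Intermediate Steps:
-9 + F*n(-10, 21) = -9 - 165*(-16) = -9 + 2640 = 2631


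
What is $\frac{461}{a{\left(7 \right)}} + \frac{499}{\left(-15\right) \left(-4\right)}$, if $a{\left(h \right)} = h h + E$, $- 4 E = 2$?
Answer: $\frac{103723}{5820} \approx 17.822$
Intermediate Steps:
$E = - \frac{1}{2}$ ($E = \left(- \frac{1}{4}\right) 2 = - \frac{1}{2} \approx -0.5$)
$a{\left(h \right)} = - \frac{1}{2} + h^{2}$ ($a{\left(h \right)} = h h - \frac{1}{2} = h^{2} - \frac{1}{2} = - \frac{1}{2} + h^{2}$)
$\frac{461}{a{\left(7 \right)}} + \frac{499}{\left(-15\right) \left(-4\right)} = \frac{461}{- \frac{1}{2} + 7^{2}} + \frac{499}{\left(-15\right) \left(-4\right)} = \frac{461}{- \frac{1}{2} + 49} + \frac{499}{60} = \frac{461}{\frac{97}{2}} + 499 \cdot \frac{1}{60} = 461 \cdot \frac{2}{97} + \frac{499}{60} = \frac{922}{97} + \frac{499}{60} = \frac{103723}{5820}$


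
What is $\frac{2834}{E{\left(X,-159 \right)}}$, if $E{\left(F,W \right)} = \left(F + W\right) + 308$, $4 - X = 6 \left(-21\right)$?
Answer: $\frac{2834}{279} \approx 10.158$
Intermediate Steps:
$X = 130$ ($X = 4 - 6 \left(-21\right) = 4 - -126 = 4 + 126 = 130$)
$E{\left(F,W \right)} = 308 + F + W$
$\frac{2834}{E{\left(X,-159 \right)}} = \frac{2834}{308 + 130 - 159} = \frac{2834}{279}$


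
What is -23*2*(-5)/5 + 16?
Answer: 62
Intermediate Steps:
-23*2*(-5)/5 + 16 = -(-230)/5 + 16 = -23*(-2) + 16 = 46 + 16 = 62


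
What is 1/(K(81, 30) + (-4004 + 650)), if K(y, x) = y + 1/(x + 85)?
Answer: -115/376394 ≈ -0.00030553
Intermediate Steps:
K(y, x) = y + 1/(85 + x)
1/(K(81, 30) + (-4004 + 650)) = 1/((1 + 85*81 + 30*81)/(85 + 30) + (-4004 + 650)) = 1/((1 + 6885 + 2430)/115 - 3354) = 1/((1/115)*9316 - 3354) = 1/(9316/115 - 3354) = 1/(-376394/115) = -115/376394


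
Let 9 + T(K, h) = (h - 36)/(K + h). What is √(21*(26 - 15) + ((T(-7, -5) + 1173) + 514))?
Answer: √68847/6 ≈ 43.731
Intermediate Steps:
T(K, h) = -9 + (-36 + h)/(K + h) (T(K, h) = -9 + (h - 36)/(K + h) = -9 + (-36 + h)/(K + h))
√(21*(26 - 15) + ((T(-7, -5) + 1173) + 514)) = √(21*(26 - 15) + (((-36 - 9*(-7) - 8*(-5))/(-7 - 5) + 1173) + 514)) = √(21*11 + (((-36 + 63 + 40)/(-12) + 1173) + 514)) = √(231 + ((-1/12*67 + 1173) + 514)) = √(231 + ((-67/12 + 1173) + 514)) = √(231 + (14009/12 + 514)) = √(231 + 20177/12) = √(22949/12) = √68847/6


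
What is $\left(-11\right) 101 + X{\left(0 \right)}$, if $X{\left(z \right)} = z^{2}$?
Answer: $-1111$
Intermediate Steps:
$\left(-11\right) 101 + X{\left(0 \right)} = \left(-11\right) 101 + 0^{2} = -1111 + 0 = -1111$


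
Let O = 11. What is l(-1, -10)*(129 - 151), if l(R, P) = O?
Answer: -242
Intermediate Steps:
l(R, P) = 11
l(-1, -10)*(129 - 151) = 11*(129 - 151) = 11*(-22) = -242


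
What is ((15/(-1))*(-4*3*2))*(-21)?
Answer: -7560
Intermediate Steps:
((15/(-1))*(-4*3*2))*(-21) = ((15*(-1))*(-12*2))*(-21) = -15*(-24)*(-21) = 360*(-21) = -7560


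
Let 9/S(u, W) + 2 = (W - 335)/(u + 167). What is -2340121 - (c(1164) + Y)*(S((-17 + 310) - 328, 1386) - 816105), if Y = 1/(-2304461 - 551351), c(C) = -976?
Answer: -1795450602866231635/2247524044 ≈ -7.9886e+8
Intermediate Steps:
Y = -1/2855812 (Y = 1/(-2855812) = -1/2855812 ≈ -3.5016e-7)
S(u, W) = 9/(-2 + (-335 + W)/(167 + u)) (S(u, W) = 9/(-2 + (W - 335)/(u + 167)) = 9/(-2 + (-335 + W)/(167 + u)))
-2340121 - (c(1164) + Y)*(S((-17 + 310) - 328, 1386) - 816105) = -2340121 - (-976 - 1/2855812)*(9*(-167 - ((-17 + 310) - 328))/(669 - 1*1386 + 2*((-17 + 310) - 328)) - 816105) = -2340121 - (-2787272513)*(9*(-167 - (293 - 328))/(669 - 1386 + 2*(293 - 328)) - 816105)/2855812 = -2340121 - (-2787272513)*(9*(-167 - 1*(-35))/(669 - 1386 + 2*(-35)) - 816105)/2855812 = -2340121 - (-2787272513)*(9*(-167 + 35)/(669 - 1386 - 70) - 816105)/2855812 = -2340121 - (-2787272513)*(9*(-132)/(-787) - 816105)/2855812 = -2340121 - (-2787272513)*(9*(-1/787)*(-132) - 816105)/2855812 = -2340121 - (-2787272513)*(1188/787 - 816105)/2855812 = -2340121 - (-2787272513)*(-642273447)/(2855812*787) = -2340121 - 1*1790191124652862311/2247524044 = -2340121 - 1790191124652862311/2247524044 = -1795450602866231635/2247524044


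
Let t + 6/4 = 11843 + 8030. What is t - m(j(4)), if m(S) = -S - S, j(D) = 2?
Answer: 39751/2 ≈ 19876.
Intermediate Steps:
m(S) = -2*S
t = 39743/2 (t = -3/2 + (11843 + 8030) = -3/2 + 19873 = 39743/2 ≈ 19872.)
t - m(j(4)) = 39743/2 - (-2)*2 = 39743/2 - 1*(-4) = 39743/2 + 4 = 39751/2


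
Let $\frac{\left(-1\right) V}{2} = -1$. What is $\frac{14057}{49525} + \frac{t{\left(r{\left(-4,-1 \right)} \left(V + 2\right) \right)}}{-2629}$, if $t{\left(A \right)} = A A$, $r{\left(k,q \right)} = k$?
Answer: $\frac{24277453}{130201225} \approx 0.18646$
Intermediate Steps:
$V = 2$ ($V = \left(-2\right) \left(-1\right) = 2$)
$t{\left(A \right)} = A^{2}$
$\frac{14057}{49525} + \frac{t{\left(r{\left(-4,-1 \right)} \left(V + 2\right) \right)}}{-2629} = \frac{14057}{49525} + \frac{\left(- 4 \left(2 + 2\right)\right)^{2}}{-2629} = 14057 \cdot \frac{1}{49525} + \left(\left(-4\right) 4\right)^{2} \left(- \frac{1}{2629}\right) = \frac{14057}{49525} + \left(-16\right)^{2} \left(- \frac{1}{2629}\right) = \frac{14057}{49525} + 256 \left(- \frac{1}{2629}\right) = \frac{14057}{49525} - \frac{256}{2629} = \frac{24277453}{130201225}$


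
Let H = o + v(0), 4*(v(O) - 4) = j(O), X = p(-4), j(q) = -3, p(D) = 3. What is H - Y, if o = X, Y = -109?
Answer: 461/4 ≈ 115.25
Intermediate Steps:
X = 3
v(O) = 13/4 (v(O) = 4 + (¼)*(-3) = 4 - ¾ = 13/4)
o = 3
H = 25/4 (H = 3 + 13/4 = 25/4 ≈ 6.2500)
H - Y = 25/4 - 1*(-109) = 25/4 + 109 = 461/4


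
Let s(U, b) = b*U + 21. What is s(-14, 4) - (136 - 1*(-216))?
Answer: -387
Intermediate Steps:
s(U, b) = 21 + U*b (s(U, b) = U*b + 21 = 21 + U*b)
s(-14, 4) - (136 - 1*(-216)) = (21 - 14*4) - (136 - 1*(-216)) = (21 - 56) - (136 + 216) = -35 - 1*352 = -35 - 352 = -387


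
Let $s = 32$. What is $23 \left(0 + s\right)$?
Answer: $736$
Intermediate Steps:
$23 \left(0 + s\right) = 23 \left(0 + 32\right) = 23 \cdot 32 = 736$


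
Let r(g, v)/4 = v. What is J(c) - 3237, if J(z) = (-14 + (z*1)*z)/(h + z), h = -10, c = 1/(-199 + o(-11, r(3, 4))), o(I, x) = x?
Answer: -1084162456/335073 ≈ -3235.6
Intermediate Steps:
r(g, v) = 4*v
c = -1/183 (c = 1/(-199 + 4*4) = 1/(-199 + 16) = 1/(-183) = -1/183 ≈ -0.0054645)
J(z) = (-14 + z**2)/(-10 + z) (J(z) = (-14 + (z*1)*z)/(-10 + z) = (-14 + z*z)/(-10 + z) = (-14 + z**2)/(-10 + z))
J(c) - 3237 = (-14 + (-1/183)**2)/(-10 - 1/183) - 3237 = (-14 + 1/33489)/(-1831/183) - 3237 = -183/1831*(-468845/33489) - 3237 = 468845/335073 - 3237 = -1084162456/335073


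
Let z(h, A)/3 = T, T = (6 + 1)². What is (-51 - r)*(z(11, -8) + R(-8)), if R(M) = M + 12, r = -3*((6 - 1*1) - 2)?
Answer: -6342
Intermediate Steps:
r = -9 (r = -3*((6 - 1) - 2) = -3*(5 - 2) = -3*3 = -9)
T = 49 (T = 7² = 49)
z(h, A) = 147 (z(h, A) = 3*49 = 147)
R(M) = 12 + M
(-51 - r)*(z(11, -8) + R(-8)) = (-51 - 1*(-9))*(147 + (12 - 8)) = (-51 + 9)*(147 + 4) = -42*151 = -6342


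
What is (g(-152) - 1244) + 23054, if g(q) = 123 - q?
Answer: 22085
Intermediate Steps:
(g(-152) - 1244) + 23054 = ((123 - 1*(-152)) - 1244) + 23054 = ((123 + 152) - 1244) + 23054 = (275 - 1244) + 23054 = -969 + 23054 = 22085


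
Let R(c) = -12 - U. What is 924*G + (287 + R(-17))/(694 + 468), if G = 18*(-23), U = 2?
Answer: -63500937/166 ≈ -3.8254e+5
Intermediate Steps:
G = -414
R(c) = -14 (R(c) = -12 - 1*2 = -12 - 2 = -14)
924*G + (287 + R(-17))/(694 + 468) = 924*(-414) + (287 - 14)/(694 + 468) = -382536 + 273/1162 = -382536 + 273*(1/1162) = -382536 + 39/166 = -63500937/166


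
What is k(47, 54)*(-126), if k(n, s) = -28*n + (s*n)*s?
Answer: -17102736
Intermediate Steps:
k(n, s) = -28*n + n*s**2 (k(n, s) = -28*n + (n*s)*s = -28*n + n*s**2)
k(47, 54)*(-126) = (47*(-28 + 54**2))*(-126) = (47*(-28 + 2916))*(-126) = (47*2888)*(-126) = 135736*(-126) = -17102736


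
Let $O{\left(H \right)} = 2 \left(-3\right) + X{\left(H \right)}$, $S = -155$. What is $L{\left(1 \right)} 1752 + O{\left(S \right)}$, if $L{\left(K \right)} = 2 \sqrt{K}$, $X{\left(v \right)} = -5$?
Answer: $3493$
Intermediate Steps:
$O{\left(H \right)} = -11$ ($O{\left(H \right)} = 2 \left(-3\right) - 5 = -6 - 5 = -11$)
$L{\left(1 \right)} 1752 + O{\left(S \right)} = 2 \sqrt{1} \cdot 1752 - 11 = 2 \cdot 1 \cdot 1752 - 11 = 2 \cdot 1752 - 11 = 3504 - 11 = 3493$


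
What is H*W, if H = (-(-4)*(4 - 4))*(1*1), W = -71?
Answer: 0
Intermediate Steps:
H = 0 (H = -(-4)*0*1 = -1*0*1 = 0*1 = 0)
H*W = 0*(-71) = 0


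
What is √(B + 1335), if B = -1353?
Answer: 3*I*√2 ≈ 4.2426*I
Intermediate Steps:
√(B + 1335) = √(-1353 + 1335) = √(-18) = 3*I*√2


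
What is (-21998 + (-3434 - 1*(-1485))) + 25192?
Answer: 1245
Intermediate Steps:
(-21998 + (-3434 - 1*(-1485))) + 25192 = (-21998 + (-3434 + 1485)) + 25192 = (-21998 - 1949) + 25192 = -23947 + 25192 = 1245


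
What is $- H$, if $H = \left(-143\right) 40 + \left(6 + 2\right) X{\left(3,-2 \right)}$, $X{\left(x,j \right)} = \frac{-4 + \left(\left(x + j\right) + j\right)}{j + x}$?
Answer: $5760$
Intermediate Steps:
$X{\left(x,j \right)} = \frac{-4 + x + 2 j}{j + x}$ ($X{\left(x,j \right)} = \frac{-4 + \left(\left(j + x\right) + j\right)}{j + x} = \frac{-4 + \left(x + 2 j\right)}{j + x} = \frac{-4 + x + 2 j}{j + x}$)
$H = -5760$ ($H = \left(-143\right) 40 + \left(6 + 2\right) \frac{-4 + 3 + 2 \left(-2\right)}{-2 + 3} = -5720 + 8 \frac{-4 + 3 - 4}{1} = -5720 + 8 \cdot 1 \left(-5\right) = -5720 + 8 \left(-5\right) = -5720 - 40 = -5760$)
$- H = \left(-1\right) \left(-5760\right) = 5760$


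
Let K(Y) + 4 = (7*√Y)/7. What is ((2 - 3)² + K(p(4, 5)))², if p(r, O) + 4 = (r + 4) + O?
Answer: 0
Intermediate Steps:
p(r, O) = O + r (p(r, O) = -4 + ((r + 4) + O) = -4 + ((4 + r) + O) = -4 + (4 + O + r) = O + r)
K(Y) = -4 + √Y (K(Y) = -4 + (7*√Y)/7 = -4 + (7*√Y)*(⅐) = -4 + √Y)
((2 - 3)² + K(p(4, 5)))² = ((2 - 3)² + (-4 + √(5 + 4)))² = ((-1)² + (-4 + √9))² = (1 + (-4 + 3))² = (1 - 1)² = 0² = 0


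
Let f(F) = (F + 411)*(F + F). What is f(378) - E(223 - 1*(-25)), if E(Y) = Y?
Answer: 596236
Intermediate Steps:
f(F) = 2*F*(411 + F) (f(F) = (411 + F)*(2*F) = 2*F*(411 + F))
f(378) - E(223 - 1*(-25)) = 2*378*(411 + 378) - (223 - 1*(-25)) = 2*378*789 - (223 + 25) = 596484 - 1*248 = 596484 - 248 = 596236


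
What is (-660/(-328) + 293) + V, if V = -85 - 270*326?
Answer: -7200419/82 ≈ -87810.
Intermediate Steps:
V = -88105 (V = -85 - 88020 = -88105)
(-660/(-328) + 293) + V = (-660/(-328) + 293) - 88105 = (-660*(-1)/328 + 293) - 88105 = (-22*(-15/164) + 293) - 88105 = (165/82 + 293) - 88105 = 24191/82 - 88105 = -7200419/82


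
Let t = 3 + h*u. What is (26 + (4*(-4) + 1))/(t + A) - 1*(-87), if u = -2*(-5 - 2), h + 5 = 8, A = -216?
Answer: 14866/171 ≈ 86.936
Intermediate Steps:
h = 3 (h = -5 + 8 = 3)
u = 14 (u = -2*(-7) = 14)
t = 45 (t = 3 + 3*14 = 3 + 42 = 45)
(26 + (4*(-4) + 1))/(t + A) - 1*(-87) = (26 + (4*(-4) + 1))/(45 - 216) - 1*(-87) = (26 + (-16 + 1))/(-171) + 87 = (26 - 15)*(-1/171) + 87 = 11*(-1/171) + 87 = -11/171 + 87 = 14866/171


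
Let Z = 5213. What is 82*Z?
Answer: 427466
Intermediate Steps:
82*Z = 82*5213 = 427466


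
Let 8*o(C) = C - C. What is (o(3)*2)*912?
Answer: 0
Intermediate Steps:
o(C) = 0 (o(C) = (C - C)/8 = (1/8)*0 = 0)
(o(3)*2)*912 = (0*2)*912 = 0*912 = 0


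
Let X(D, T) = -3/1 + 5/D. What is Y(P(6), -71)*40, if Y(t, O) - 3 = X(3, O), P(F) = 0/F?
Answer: 200/3 ≈ 66.667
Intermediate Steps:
X(D, T) = -3 + 5/D (X(D, T) = -3*1 + 5/D = -3 + 5/D)
P(F) = 0
Y(t, O) = 5/3 (Y(t, O) = 3 + (-3 + 5/3) = 3 - 4/3 = 5/3)
Y(P(6), -71)*40 = (5/3)*40 = 200/3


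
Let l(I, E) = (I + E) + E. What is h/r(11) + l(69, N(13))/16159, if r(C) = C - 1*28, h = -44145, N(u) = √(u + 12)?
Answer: 713340398/274703 ≈ 2596.8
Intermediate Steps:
N(u) = √(12 + u)
l(I, E) = I + 2*E (l(I, E) = (E + I) + E = I + 2*E)
r(C) = -28 + C (r(C) = C - 28 = -28 + C)
h/r(11) + l(69, N(13))/16159 = -44145/(-28 + 11) + (69 + 2*√(12 + 13))/16159 = -44145/(-17) + (69 + 2*√25)*(1/16159) = -44145*(-1/17) + (69 + 2*5)*(1/16159) = 44145/17 + (69 + 10)*(1/16159) = 44145/17 + 79*(1/16159) = 44145/17 + 79/16159 = 713340398/274703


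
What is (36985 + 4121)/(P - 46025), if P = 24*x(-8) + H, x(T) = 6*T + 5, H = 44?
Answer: -13702/15671 ≈ -0.87435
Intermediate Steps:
x(T) = 5 + 6*T
P = -988 (P = 24*(5 + 6*(-8)) + 44 = 24*(5 - 48) + 44 = 24*(-43) + 44 = -1032 + 44 = -988)
(36985 + 4121)/(P - 46025) = (36985 + 4121)/(-988 - 46025) = 41106/(-47013) = 41106*(-1/47013) = -13702/15671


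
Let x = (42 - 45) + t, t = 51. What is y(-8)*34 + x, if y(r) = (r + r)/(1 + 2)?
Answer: -400/3 ≈ -133.33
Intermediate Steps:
y(r) = 2*r/3 (y(r) = (2*r)/3 = (2*r)*(1/3) = 2*r/3)
x = 48 (x = (42 - 45) + 51 = -3 + 51 = 48)
y(-8)*34 + x = ((2/3)*(-8))*34 + 48 = -16/3*34 + 48 = -544/3 + 48 = -400/3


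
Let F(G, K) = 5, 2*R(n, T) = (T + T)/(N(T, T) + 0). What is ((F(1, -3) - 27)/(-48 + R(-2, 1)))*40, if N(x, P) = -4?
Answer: 3520/193 ≈ 18.238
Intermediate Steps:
R(n, T) = -T/4 (R(n, T) = ((T + T)/(-4 + 0))/2 = ((2*T)/(-4))/2 = ((2*T)*(-¼))/2 = (-T/2)/2 = -T/4)
((F(1, -3) - 27)/(-48 + R(-2, 1)))*40 = ((5 - 27)/(-48 - ¼*1))*40 = -22/(-48 - ¼)*40 = -22/(-193/4)*40 = -22*(-4/193)*40 = (88/193)*40 = 3520/193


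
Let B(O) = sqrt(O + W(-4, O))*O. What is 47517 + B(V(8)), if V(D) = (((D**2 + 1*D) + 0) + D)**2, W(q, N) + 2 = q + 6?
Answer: 559517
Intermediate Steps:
W(q, N) = 4 + q (W(q, N) = -2 + (q + 6) = -2 + (6 + q) = 4 + q)
V(D) = (D**2 + 2*D)**2 (V(D) = (((D**2 + D) + 0) + D)**2 = (((D + D**2) + 0) + D)**2 = ((D + D**2) + D)**2 = (D**2 + 2*D)**2)
B(O) = O**(3/2) (B(O) = sqrt(O + (4 - 4))*O = sqrt(O + 0)*O = sqrt(O)*O = O**(3/2))
47517 + B(V(8)) = 47517 + (8**2*(2 + 8)**2)**(3/2) = 47517 + (64*10**2)**(3/2) = 47517 + (64*100)**(3/2) = 47517 + 6400**(3/2) = 47517 + 512000 = 559517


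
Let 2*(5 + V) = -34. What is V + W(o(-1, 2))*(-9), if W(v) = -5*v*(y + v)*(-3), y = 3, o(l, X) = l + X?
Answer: -562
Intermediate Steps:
o(l, X) = X + l
V = -22 (V = -5 + (½)*(-34) = -5 - 17 = -22)
W(v) = 15*v*(3 + v) (W(v) = -5*v*(3 + v)*(-3) = 15*v*(3 + v))
V + W(o(-1, 2))*(-9) = -22 + (15*(2 - 1)*(3 + (2 - 1)))*(-9) = -22 + (15*1*(3 + 1))*(-9) = -22 + (15*1*4)*(-9) = -22 + 60*(-9) = -22 - 540 = -562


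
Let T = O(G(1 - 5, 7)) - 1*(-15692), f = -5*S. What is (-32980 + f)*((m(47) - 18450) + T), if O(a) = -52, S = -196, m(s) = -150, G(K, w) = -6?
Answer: 94720000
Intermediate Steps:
f = 980 (f = -5*(-196) = 980)
T = 15640 (T = -52 - 1*(-15692) = -52 + 15692 = 15640)
(-32980 + f)*((m(47) - 18450) + T) = (-32980 + 980)*((-150 - 18450) + 15640) = -32000*(-18600 + 15640) = -32000*(-2960) = 94720000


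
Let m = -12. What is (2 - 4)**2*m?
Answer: -48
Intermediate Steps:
(2 - 4)**2*m = (2 - 4)**2*(-12) = (-2)**2*(-12) = 4*(-12) = -48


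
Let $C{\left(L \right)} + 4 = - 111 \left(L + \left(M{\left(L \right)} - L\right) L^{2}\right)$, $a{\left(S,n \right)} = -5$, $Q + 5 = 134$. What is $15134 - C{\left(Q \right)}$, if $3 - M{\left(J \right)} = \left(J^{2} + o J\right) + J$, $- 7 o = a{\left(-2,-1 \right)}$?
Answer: $- \frac{219657449268}{7} \approx -3.138 \cdot 10^{10}$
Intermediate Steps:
$Q = 129$ ($Q = -5 + 134 = 129$)
$o = \frac{5}{7}$ ($o = \left(- \frac{1}{7}\right) \left(-5\right) = \frac{5}{7} \approx 0.71429$)
$M{\left(J \right)} = 3 - J^{2} - \frac{12 J}{7}$ ($M{\left(J \right)} = 3 - \left(\left(J^{2} + \frac{5 J}{7}\right) + J\right) = 3 - \left(J^{2} + \frac{12 J}{7}\right) = 3 - J^{2} - \frac{12 J}{7}$)
$C{\left(L \right)} = -4 - 111 L - 111 L^{2} \left(3 - L^{2} - \frac{19 L}{7}\right)$ ($C{\left(L \right)} = -4 - 111 \left(L + \left(\left(3 - L^{2} - \frac{12 L}{7}\right) - L\right) L^{2}\right) = -4 - 111 \left(L + \left(3 - L^{2} - \frac{19 L}{7}\right) L^{2}\right) = -4 - 111 \left(L + L^{2} \left(3 - L^{2} - \frac{19 L}{7}\right)\right) = -4 - \left(111 L + 111 L^{2} \left(3 - L^{2} - \frac{19 L}{7}\right)\right) = -4 - 111 L - 111 L^{2} \left(3 - L^{2} - \frac{19 L}{7}\right)$)
$15134 - C{\left(Q \right)} = 15134 - \left(-4 - 333 \cdot 129^{2} - 14319 + 111 \cdot 129^{4} + \frac{2109 \cdot 129^{3}}{7}\right) = 15134 - \left(-4 - 5541453 - 14319 + 111 \cdot 276922881 + \frac{2109}{7} \cdot 2146689\right) = 15134 - \left(-4 - 5541453 - 14319 + 30738439791 + \frac{4527367101}{7}\right) = 15134 - \frac{219657555206}{7} = - \frac{219657449268}{7}$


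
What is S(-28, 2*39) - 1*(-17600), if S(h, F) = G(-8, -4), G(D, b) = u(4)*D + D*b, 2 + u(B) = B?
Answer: 17616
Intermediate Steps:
u(B) = -2 + B
G(D, b) = 2*D + D*b (G(D, b) = (-2 + 4)*D + D*b = 2*D + D*b)
S(h, F) = 16 (S(h, F) = -8*(2 - 4) = -8*(-2) = 16)
S(-28, 2*39) - 1*(-17600) = 16 - 1*(-17600) = 16 + 17600 = 17616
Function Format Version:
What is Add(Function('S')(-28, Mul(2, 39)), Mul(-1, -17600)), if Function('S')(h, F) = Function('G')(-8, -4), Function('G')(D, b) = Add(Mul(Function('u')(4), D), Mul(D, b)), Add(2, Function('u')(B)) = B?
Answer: 17616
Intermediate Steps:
Function('u')(B) = Add(-2, B)
Function('G')(D, b) = Add(Mul(2, D), Mul(D, b)) (Function('G')(D, b) = Add(Mul(Add(-2, 4), D), Mul(D, b)) = Add(Mul(2, D), Mul(D, b)))
Function('S')(h, F) = 16 (Function('S')(h, F) = Mul(-8, Add(2, -4)) = Mul(-8, -2) = 16)
Add(Function('S')(-28, Mul(2, 39)), Mul(-1, -17600)) = Add(16, Mul(-1, -17600)) = Add(16, 17600) = 17616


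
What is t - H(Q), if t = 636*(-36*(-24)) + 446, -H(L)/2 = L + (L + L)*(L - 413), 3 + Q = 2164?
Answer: 15663984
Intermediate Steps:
Q = 2161 (Q = -3 + 2164 = 2161)
H(L) = -2*L - 4*L*(-413 + L) (H(L) = -2*(L + (L + L)*(L - 413)) = -2*(L + (2*L)*(-413 + L)) = -2*(L + 2*L*(-413 + L)) = -2*L - 4*L*(-413 + L))
t = 549950 (t = 636*864 + 446 = 549504 + 446 = 549950)
t - H(Q) = 549950 - 2*2161*(825 - 2*2161) = 549950 - 2*2161*(825 - 4322) = 549950 - 2*2161*(-3497) = 549950 - 1*(-15114034) = 549950 + 15114034 = 15663984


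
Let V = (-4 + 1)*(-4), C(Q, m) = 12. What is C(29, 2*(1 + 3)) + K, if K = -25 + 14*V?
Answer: 155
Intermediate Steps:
V = 12 (V = -3*(-4) = 12)
K = 143 (K = -25 + 14*12 = -25 + 168 = 143)
C(29, 2*(1 + 3)) + K = 12 + 143 = 155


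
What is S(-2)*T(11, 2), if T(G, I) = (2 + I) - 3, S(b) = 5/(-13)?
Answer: -5/13 ≈ -0.38462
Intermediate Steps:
S(b) = -5/13 (S(b) = 5*(-1/13) = -5/13)
T(G, I) = -1 + I
S(-2)*T(11, 2) = -5*(-1 + 2)/13 = -5/13*1 = -5/13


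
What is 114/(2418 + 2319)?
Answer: 38/1579 ≈ 0.024066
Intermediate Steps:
114/(2418 + 2319) = 114/4737 = (1/4737)*114 = 38/1579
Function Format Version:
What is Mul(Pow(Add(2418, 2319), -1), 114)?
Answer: Rational(38, 1579) ≈ 0.024066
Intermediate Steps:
Mul(Pow(Add(2418, 2319), -1), 114) = Mul(Pow(4737, -1), 114) = Mul(Rational(1, 4737), 114) = Rational(38, 1579)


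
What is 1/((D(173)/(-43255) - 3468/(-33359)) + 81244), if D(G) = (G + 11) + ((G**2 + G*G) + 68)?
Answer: 288588709/23445730033766 ≈ 1.2309e-5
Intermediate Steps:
D(G) = 79 + G + 2*G**2 (D(G) = (11 + G) + ((G**2 + G**2) + 68) = (11 + G) + (2*G**2 + 68) = (11 + G) + (68 + 2*G**2) = 79 + G + 2*G**2)
1/((D(173)/(-43255) - 3468/(-33359)) + 81244) = 1/(((79 + 173 + 2*173**2)/(-43255) - 3468/(-33359)) + 81244) = 1/(((79 + 173 + 2*29929)*(-1/43255) - 3468*(-1/33359)) + 81244) = 1/(((79 + 173 + 59858)*(-1/43255) + 3468/33359) + 81244) = 1/((60110*(-1/43255) + 3468/33359) + 81244) = 1/((-12022/8651 + 3468/33359) + 81244) = 1/(-371040230/288588709 + 81244) = 1/(23445730033766/288588709) = 288588709/23445730033766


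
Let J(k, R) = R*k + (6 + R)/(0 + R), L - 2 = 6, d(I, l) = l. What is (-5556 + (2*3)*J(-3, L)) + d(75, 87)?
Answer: -11205/2 ≈ -5602.5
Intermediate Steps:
L = 8 (L = 2 + 6 = 8)
J(k, R) = R*k + (6 + R)/R
(-5556 + (2*3)*J(-3, L)) + d(75, 87) = (-5556 + (2*3)*(1 + 6/8 + 8*(-3))) + 87 = (-5556 + 6*(1 + 6*(1/8) - 24)) + 87 = (-5556 + 6*(1 + 3/4 - 24)) + 87 = (-5556 + 6*(-89/4)) + 87 = (-5556 - 267/2) + 87 = -11379/2 + 87 = -11205/2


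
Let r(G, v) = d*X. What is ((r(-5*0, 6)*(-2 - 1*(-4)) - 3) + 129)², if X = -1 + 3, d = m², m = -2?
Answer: 20164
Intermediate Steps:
d = 4 (d = (-2)² = 4)
X = 2
r(G, v) = 8 (r(G, v) = 4*2 = 8)
((r(-5*0, 6)*(-2 - 1*(-4)) - 3) + 129)² = ((8*(-2 - 1*(-4)) - 3) + 129)² = ((8*(-2 + 4) - 3) + 129)² = ((8*2 - 3) + 129)² = ((16 - 3) + 129)² = (13 + 129)² = 142² = 20164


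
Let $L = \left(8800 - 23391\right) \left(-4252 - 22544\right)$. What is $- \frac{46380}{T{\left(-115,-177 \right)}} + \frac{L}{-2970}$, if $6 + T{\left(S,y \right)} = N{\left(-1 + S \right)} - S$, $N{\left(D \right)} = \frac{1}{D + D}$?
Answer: $- \frac{50094343234}{379305} \approx -1.3207 \cdot 10^{5}$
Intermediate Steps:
$N{\left(D \right)} = \frac{1}{2 D}$
$T{\left(S,y \right)} = -6 + \frac{1}{2 \left(-1 + S\right)} - S$ ($T{\left(S,y \right)} = -6 - \left(S - \frac{1}{2 \left(-1 + S\right)}\right) = -6 + \frac{1}{2 \left(-1 + S\right)} - S$)
$L = 390980436$ ($L = \left(-14591\right) \left(-26796\right) = 390980436$)
$- \frac{46380}{T{\left(-115,-177 \right)}} + \frac{L}{-2970} = - \frac{46380}{\frac{1}{-1 - 115} \left(\frac{13}{2} - \left(-115\right)^{2} - -575\right)} + \frac{390980436}{-2970} = - \frac{46380}{\frac{1}{-116} \left(\frac{13}{2} - 13225 + 575\right)} + 390980436 \left(- \frac{1}{2970}\right) = - \frac{46380}{\left(- \frac{1}{116}\right) \left(\frac{13}{2} - 13225 + 575\right)} - \frac{5923946}{45} = - \frac{46380}{\left(- \frac{1}{116}\right) \left(- \frac{25287}{2}\right)} - \frac{5923946}{45} = - \frac{46380}{\frac{25287}{232}} - \frac{5923946}{45} = \left(-46380\right) \frac{232}{25287} - \frac{5923946}{45} = - \frac{3586720}{8429} - \frac{5923946}{45} = - \frac{50094343234}{379305}$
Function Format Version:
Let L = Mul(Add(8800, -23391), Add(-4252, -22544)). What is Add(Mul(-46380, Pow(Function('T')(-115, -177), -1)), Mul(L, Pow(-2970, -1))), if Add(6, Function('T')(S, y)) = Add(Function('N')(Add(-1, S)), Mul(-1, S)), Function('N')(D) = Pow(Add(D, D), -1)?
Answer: Rational(-50094343234, 379305) ≈ -1.3207e+5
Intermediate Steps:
Function('N')(D) = Mul(Rational(1, 2), Pow(D, -1)) (Function('N')(D) = Pow(Mul(2, D), -1) = Mul(Rational(1, 2), Pow(D, -1)))
Function('T')(S, y) = Add(-6, Mul(Rational(1, 2), Pow(Add(-1, S), -1)), Mul(-1, S)) (Function('T')(S, y) = Add(-6, Add(Mul(Rational(1, 2), Pow(Add(-1, S), -1)), Mul(-1, S))) = Add(-6, Mul(Rational(1, 2), Pow(Add(-1, S), -1)), Mul(-1, S)))
L = 390980436 (L = Mul(-14591, -26796) = 390980436)
Add(Mul(-46380, Pow(Function('T')(-115, -177), -1)), Mul(L, Pow(-2970, -1))) = Add(Mul(-46380, Pow(Mul(Pow(Add(-1, -115), -1), Add(Rational(13, 2), Mul(-1, Pow(-115, 2)), Mul(-5, -115))), -1)), Mul(390980436, Pow(-2970, -1))) = Add(Mul(-46380, Pow(Mul(Pow(-116, -1), Add(Rational(13, 2), Mul(-1, 13225), 575)), -1)), Mul(390980436, Rational(-1, 2970))) = Add(Mul(-46380, Pow(Mul(Rational(-1, 116), Add(Rational(13, 2), -13225, 575)), -1)), Rational(-5923946, 45)) = Add(Mul(-46380, Pow(Mul(Rational(-1, 116), Rational(-25287, 2)), -1)), Rational(-5923946, 45)) = Add(Mul(-46380, Pow(Rational(25287, 232), -1)), Rational(-5923946, 45)) = Add(Mul(-46380, Rational(232, 25287)), Rational(-5923946, 45)) = Add(Rational(-3586720, 8429), Rational(-5923946, 45)) = Rational(-50094343234, 379305)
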